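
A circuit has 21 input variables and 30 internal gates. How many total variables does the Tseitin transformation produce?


The Tseitin transformation introduces one auxiliary variable per gate.
Total variables = inputs + gates = 21 + 30 = 51.

51


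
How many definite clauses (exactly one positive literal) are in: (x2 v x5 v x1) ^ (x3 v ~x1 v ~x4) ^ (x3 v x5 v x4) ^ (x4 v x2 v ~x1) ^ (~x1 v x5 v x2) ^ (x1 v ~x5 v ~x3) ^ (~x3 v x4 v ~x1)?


A definite clause has exactly one positive literal.
Clause 1: 3 positive -> not definite
Clause 2: 1 positive -> definite
Clause 3: 3 positive -> not definite
Clause 4: 2 positive -> not definite
Clause 5: 2 positive -> not definite
Clause 6: 1 positive -> definite
Clause 7: 1 positive -> definite
Definite clause count = 3.

3


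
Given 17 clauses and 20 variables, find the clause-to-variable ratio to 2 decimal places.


Clause-to-variable ratio = clauses / variables.
17 / 20 = 0.85.

0.85


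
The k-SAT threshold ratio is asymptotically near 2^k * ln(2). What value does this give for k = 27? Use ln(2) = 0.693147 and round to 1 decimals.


Using the asymptotic formula: threshold ~ 2^k * ln(2).
2^27 = 134217728.
134217728 * 0.693147 = 93032615.5.

93032615.5


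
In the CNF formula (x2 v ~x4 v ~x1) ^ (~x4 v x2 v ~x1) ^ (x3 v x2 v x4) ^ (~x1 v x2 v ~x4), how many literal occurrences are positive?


Scan each clause for unnegated literals.
Clause 1: 1 positive; Clause 2: 1 positive; Clause 3: 3 positive; Clause 4: 1 positive.
Total positive literal occurrences = 6.

6


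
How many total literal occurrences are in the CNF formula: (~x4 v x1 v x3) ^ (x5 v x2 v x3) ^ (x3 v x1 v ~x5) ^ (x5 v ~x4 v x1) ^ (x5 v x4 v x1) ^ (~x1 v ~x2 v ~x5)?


Clause lengths: 3, 3, 3, 3, 3, 3.
Sum = 3 + 3 + 3 + 3 + 3 + 3 = 18.

18


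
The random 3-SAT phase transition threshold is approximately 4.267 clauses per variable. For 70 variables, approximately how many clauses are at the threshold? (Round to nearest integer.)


The 3-SAT phase transition occurs at approximately 4.267 clauses per variable.
m = 4.267 * 70 = 298.69.
Rounded to nearest integer: 299.

299


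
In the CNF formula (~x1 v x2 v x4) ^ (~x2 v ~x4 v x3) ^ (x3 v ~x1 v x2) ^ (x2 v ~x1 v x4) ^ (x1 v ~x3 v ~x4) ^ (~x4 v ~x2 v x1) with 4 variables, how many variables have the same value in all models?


Find all satisfying assignments: 9 model(s).
Check which variables have the same value in every model.
No variable is fixed across all models.
Backbone size = 0.

0


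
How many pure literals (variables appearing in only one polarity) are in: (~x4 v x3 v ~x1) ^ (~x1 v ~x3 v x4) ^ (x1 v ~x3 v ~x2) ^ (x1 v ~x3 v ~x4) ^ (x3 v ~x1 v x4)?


A pure literal appears in only one polarity across all clauses.
Pure literals: x2 (negative only).
Count = 1.

1


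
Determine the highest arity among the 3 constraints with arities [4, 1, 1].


The arities are: 4, 1, 1.
Scan for the maximum value.
Maximum arity = 4.

4


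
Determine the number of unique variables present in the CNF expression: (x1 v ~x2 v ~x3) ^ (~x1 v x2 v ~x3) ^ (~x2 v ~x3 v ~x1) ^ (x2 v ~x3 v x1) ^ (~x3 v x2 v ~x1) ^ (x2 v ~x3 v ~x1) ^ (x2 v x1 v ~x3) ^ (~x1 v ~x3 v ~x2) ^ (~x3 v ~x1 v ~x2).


Identify each distinct variable in the formula.
Variables found: x1, x2, x3.
Total distinct variables = 3.

3


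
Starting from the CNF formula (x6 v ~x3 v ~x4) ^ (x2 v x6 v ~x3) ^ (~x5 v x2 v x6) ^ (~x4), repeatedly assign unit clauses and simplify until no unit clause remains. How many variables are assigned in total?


Unit propagation repeatedly assigns the literal in any unit clause, then simplifies.
Assignments in order: x4 = F.
No further unit clauses remain.
Total variables assigned = 1.

1


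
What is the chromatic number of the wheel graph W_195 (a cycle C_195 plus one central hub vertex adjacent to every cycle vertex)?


W_195 consists of the cycle C_195 together with a hub vertex adjacent to every cycle vertex.
The cycle C_195 needs 3 colors (odd cycle -> 3).
The hub is adjacent to every cycle vertex, so it must receive a new color distinct from all of them.
Chromatic number = 3 + 1 = 4.

4


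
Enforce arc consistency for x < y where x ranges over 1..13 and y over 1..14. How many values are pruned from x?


For the constraint x < y, x needs a supporting value in y's domain.
x can be at most 13 (one less than y's maximum).
Valid x values from domain: 13 out of 13.
Pruned = 13 - 13 = 0.

0


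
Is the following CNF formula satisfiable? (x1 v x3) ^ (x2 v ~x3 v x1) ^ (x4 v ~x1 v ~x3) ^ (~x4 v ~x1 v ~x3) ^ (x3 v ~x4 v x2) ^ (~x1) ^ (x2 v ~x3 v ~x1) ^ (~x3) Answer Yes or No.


Check all 16 possible truth assignments.
Number of satisfying assignments found: 0.
The formula is unsatisfiable.

No


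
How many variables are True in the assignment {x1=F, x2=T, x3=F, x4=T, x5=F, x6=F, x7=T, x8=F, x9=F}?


The weight is the number of variables assigned True.
True variables: x2, x4, x7.
Weight = 3.

3


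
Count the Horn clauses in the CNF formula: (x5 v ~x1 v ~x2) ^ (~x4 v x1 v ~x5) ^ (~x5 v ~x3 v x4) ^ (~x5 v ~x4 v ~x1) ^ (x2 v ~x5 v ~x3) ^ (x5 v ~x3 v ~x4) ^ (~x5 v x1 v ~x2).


A Horn clause has at most one positive literal.
Clause 1: 1 positive lit(s) -> Horn
Clause 2: 1 positive lit(s) -> Horn
Clause 3: 1 positive lit(s) -> Horn
Clause 4: 0 positive lit(s) -> Horn
Clause 5: 1 positive lit(s) -> Horn
Clause 6: 1 positive lit(s) -> Horn
Clause 7: 1 positive lit(s) -> Horn
Total Horn clauses = 7.

7


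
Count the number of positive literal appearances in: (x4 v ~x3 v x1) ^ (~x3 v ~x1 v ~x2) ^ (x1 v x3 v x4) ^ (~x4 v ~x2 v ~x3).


Scan each clause for unnegated literals.
Clause 1: 2 positive; Clause 2: 0 positive; Clause 3: 3 positive; Clause 4: 0 positive.
Total positive literal occurrences = 5.

5


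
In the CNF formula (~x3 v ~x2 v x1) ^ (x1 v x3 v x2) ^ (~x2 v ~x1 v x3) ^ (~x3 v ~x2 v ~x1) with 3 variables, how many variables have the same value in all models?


Find all satisfying assignments: 4 model(s).
Check which variables have the same value in every model.
No variable is fixed across all models.
Backbone size = 0.

0


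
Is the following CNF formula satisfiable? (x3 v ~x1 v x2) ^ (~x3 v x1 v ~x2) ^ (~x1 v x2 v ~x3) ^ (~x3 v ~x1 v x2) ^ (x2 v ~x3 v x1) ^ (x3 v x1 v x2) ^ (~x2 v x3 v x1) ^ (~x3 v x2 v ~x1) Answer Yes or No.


Check all 8 possible truth assignments.
Number of satisfying assignments found: 2.
The formula is satisfiable.

Yes


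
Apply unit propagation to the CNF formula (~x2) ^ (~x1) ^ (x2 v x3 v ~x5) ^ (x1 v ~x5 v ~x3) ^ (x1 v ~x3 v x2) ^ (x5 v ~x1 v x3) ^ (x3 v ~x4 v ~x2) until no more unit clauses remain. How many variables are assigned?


Unit propagation repeatedly assigns the literal in any unit clause, then simplifies.
Assignments in order: x2 = F, x1 = F, x3 = F, x5 = F.
No further unit clauses remain.
Total variables assigned = 4.

4


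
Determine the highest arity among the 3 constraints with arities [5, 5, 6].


The arities are: 5, 5, 6.
Scan for the maximum value.
Maximum arity = 6.

6


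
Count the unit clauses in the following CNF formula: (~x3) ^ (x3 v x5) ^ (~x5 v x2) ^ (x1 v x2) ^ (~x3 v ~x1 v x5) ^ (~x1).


A unit clause contains exactly one literal.
Unit clauses found: (~x3), (~x1).
Count = 2.

2


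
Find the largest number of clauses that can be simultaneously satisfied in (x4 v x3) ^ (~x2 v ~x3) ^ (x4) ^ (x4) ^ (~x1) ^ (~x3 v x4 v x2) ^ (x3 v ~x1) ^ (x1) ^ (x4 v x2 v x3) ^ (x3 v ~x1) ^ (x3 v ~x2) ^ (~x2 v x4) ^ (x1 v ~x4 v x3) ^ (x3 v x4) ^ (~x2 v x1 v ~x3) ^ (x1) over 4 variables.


Enumerate all 16 truth assignments.
For each, count how many of the 16 clauses are satisfied.
The formula is not fully satisfiable, so the maximum is below 16.
Maximum simultaneously satisfiable clauses = 15.

15


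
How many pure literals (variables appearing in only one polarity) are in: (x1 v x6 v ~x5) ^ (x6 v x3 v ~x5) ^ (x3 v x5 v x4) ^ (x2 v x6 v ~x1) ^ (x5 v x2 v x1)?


A pure literal appears in only one polarity across all clauses.
Pure literals: x2 (positive only), x3 (positive only), x4 (positive only), x6 (positive only).
Count = 4.

4


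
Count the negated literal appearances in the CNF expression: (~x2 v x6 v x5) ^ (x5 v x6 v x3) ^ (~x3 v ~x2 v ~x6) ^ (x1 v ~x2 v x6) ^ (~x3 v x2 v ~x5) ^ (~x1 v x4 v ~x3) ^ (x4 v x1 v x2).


Scan each clause for negated literals.
Clause 1: 1 negative; Clause 2: 0 negative; Clause 3: 3 negative; Clause 4: 1 negative; Clause 5: 2 negative; Clause 6: 2 negative; Clause 7: 0 negative.
Total negative literal occurrences = 9.

9


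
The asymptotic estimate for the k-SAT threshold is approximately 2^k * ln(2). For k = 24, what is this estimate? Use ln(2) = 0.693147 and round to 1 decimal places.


Using the asymptotic formula: threshold ~ 2^k * ln(2).
2^24 = 16777216.
16777216 * 0.693147 = 11629076.9.

11629076.9


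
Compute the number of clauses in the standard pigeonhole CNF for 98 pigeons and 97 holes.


The PHP encoding has two parts:
1) At-least-one-hole clauses: 98 (one per pigeon, each with 97 literals).
2) At-most-one-pigeon-per-hole clauses: 97 holes * C(98,2) = 97 * 4753 = 461041.
Total clauses = 98 + 461041 = 461139.

461139


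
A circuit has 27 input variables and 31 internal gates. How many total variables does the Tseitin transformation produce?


The Tseitin transformation introduces one auxiliary variable per gate.
Total variables = inputs + gates = 27 + 31 = 58.

58


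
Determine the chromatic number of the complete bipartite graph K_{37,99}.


K_{37,99} is bipartite by definition: the two parts are independent sets, with every edge crossing between them.
Color all vertices in one part with color 1 and all vertices in the other part with color 2.
Since the graph has at least one edge, one color does not suffice.
Chromatic number = 2.

2


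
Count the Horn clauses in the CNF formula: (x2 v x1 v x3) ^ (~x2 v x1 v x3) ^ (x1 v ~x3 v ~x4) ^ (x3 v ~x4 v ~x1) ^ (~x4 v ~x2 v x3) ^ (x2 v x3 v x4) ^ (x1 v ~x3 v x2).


A Horn clause has at most one positive literal.
Clause 1: 3 positive lit(s) -> not Horn
Clause 2: 2 positive lit(s) -> not Horn
Clause 3: 1 positive lit(s) -> Horn
Clause 4: 1 positive lit(s) -> Horn
Clause 5: 1 positive lit(s) -> Horn
Clause 6: 3 positive lit(s) -> not Horn
Clause 7: 2 positive lit(s) -> not Horn
Total Horn clauses = 3.

3


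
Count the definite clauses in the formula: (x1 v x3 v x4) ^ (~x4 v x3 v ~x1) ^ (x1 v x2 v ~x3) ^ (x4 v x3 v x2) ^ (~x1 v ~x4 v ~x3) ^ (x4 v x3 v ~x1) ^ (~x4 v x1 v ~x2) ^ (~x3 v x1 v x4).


A definite clause has exactly one positive literal.
Clause 1: 3 positive -> not definite
Clause 2: 1 positive -> definite
Clause 3: 2 positive -> not definite
Clause 4: 3 positive -> not definite
Clause 5: 0 positive -> not definite
Clause 6: 2 positive -> not definite
Clause 7: 1 positive -> definite
Clause 8: 2 positive -> not definite
Definite clause count = 2.

2


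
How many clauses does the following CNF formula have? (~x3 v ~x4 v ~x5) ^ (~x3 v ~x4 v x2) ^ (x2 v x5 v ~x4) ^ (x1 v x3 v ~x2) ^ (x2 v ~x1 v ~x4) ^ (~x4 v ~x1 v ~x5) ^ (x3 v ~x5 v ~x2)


Each group enclosed in parentheses joined by ^ is one clause.
Counting the conjuncts: 7 clauses.

7


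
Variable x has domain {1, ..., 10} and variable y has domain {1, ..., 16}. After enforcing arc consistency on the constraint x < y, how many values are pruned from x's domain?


For the constraint x < y, x needs a supporting value in y's domain.
x can be at most 15 (one less than y's maximum).
Valid x values from domain: 10 out of 10.
Pruned = 10 - 10 = 0.

0


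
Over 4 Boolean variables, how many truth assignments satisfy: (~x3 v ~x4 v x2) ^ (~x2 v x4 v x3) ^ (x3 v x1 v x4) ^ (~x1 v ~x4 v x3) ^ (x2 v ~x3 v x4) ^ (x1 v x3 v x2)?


Enumerate all 16 truth assignments over 4 variables.
Test each against every clause.
Satisfying assignments found: 6.

6


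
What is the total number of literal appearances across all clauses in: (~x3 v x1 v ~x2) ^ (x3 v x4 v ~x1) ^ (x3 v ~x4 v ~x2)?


Clause lengths: 3, 3, 3.
Sum = 3 + 3 + 3 = 9.

9


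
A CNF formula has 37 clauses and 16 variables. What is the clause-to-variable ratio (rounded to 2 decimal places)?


Clause-to-variable ratio = clauses / variables.
37 / 16 = 2.31.

2.31


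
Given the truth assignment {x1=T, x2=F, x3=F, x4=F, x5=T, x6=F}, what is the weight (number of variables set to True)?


The weight is the number of variables assigned True.
True variables: x1, x5.
Weight = 2.

2


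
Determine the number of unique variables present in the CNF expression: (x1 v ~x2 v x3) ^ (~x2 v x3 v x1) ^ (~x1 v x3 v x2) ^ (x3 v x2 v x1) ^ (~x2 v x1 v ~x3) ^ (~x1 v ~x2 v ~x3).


Identify each distinct variable in the formula.
Variables found: x1, x2, x3.
Total distinct variables = 3.

3


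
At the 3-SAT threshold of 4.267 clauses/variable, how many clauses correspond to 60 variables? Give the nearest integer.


The 3-SAT phase transition occurs at approximately 4.267 clauses per variable.
m = 4.267 * 60 = 256.02.
Rounded to nearest integer: 256.

256


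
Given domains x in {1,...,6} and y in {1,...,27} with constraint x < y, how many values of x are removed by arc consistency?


For the constraint x < y, x needs a supporting value in y's domain.
x can be at most 26 (one less than y's maximum).
Valid x values from domain: 6 out of 6.
Pruned = 6 - 6 = 0.

0


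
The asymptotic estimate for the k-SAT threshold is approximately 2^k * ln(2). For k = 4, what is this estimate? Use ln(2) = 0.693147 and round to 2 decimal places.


Using the asymptotic formula: threshold ~ 2^k * ln(2).
2^4 = 16.
16 * 0.693147 = 11.09.

11.09


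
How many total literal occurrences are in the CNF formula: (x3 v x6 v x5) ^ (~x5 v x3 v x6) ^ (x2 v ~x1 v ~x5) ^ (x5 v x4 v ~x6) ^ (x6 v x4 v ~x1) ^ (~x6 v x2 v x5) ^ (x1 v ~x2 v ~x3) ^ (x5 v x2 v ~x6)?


Clause lengths: 3, 3, 3, 3, 3, 3, 3, 3.
Sum = 3 + 3 + 3 + 3 + 3 + 3 + 3 + 3 = 24.

24


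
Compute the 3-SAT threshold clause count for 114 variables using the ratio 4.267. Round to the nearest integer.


The 3-SAT phase transition occurs at approximately 4.267 clauses per variable.
m = 4.267 * 114 = 486.438.
Rounded to nearest integer: 486.

486


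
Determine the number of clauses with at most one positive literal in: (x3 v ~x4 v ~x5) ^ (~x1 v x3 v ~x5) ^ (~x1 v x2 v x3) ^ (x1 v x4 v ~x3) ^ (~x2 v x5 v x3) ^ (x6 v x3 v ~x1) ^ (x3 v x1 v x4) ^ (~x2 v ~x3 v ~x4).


A Horn clause has at most one positive literal.
Clause 1: 1 positive lit(s) -> Horn
Clause 2: 1 positive lit(s) -> Horn
Clause 3: 2 positive lit(s) -> not Horn
Clause 4: 2 positive lit(s) -> not Horn
Clause 5: 2 positive lit(s) -> not Horn
Clause 6: 2 positive lit(s) -> not Horn
Clause 7: 3 positive lit(s) -> not Horn
Clause 8: 0 positive lit(s) -> Horn
Total Horn clauses = 3.

3


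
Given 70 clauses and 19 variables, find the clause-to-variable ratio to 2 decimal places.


Clause-to-variable ratio = clauses / variables.
70 / 19 = 3.68.

3.68


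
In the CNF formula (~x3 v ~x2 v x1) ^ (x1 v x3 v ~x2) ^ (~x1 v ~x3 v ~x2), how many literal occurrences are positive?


Scan each clause for unnegated literals.
Clause 1: 1 positive; Clause 2: 2 positive; Clause 3: 0 positive.
Total positive literal occurrences = 3.

3


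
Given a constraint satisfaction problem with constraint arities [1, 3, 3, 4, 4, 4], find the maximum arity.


The arities are: 1, 3, 3, 4, 4, 4.
Scan for the maximum value.
Maximum arity = 4.

4


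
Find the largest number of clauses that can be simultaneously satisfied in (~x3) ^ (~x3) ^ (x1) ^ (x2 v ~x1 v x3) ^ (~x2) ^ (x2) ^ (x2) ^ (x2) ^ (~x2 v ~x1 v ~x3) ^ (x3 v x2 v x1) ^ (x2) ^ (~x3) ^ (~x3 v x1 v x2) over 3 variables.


Enumerate all 8 truth assignments.
For each, count how many of the 13 clauses are satisfied.
The formula is not fully satisfiable, so the maximum is below 13.
Maximum simultaneously satisfiable clauses = 12.

12


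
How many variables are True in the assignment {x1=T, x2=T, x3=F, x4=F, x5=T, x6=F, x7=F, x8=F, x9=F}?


The weight is the number of variables assigned True.
True variables: x1, x2, x5.
Weight = 3.

3


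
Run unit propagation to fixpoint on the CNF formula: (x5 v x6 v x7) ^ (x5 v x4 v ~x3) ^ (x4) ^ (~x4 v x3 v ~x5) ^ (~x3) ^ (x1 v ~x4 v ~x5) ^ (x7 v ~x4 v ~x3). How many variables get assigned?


Unit propagation repeatedly assigns the literal in any unit clause, then simplifies.
Assignments in order: x4 = T, x3 = F, x5 = F.
No further unit clauses remain.
Total variables assigned = 3.

3


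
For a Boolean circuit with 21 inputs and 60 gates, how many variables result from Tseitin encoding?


The Tseitin transformation introduces one auxiliary variable per gate.
Total variables = inputs + gates = 21 + 60 = 81.

81


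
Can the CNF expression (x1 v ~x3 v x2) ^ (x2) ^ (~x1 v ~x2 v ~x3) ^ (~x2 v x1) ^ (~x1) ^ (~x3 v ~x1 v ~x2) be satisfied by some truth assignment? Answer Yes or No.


Check all 8 possible truth assignments.
Number of satisfying assignments found: 0.
The formula is unsatisfiable.

No


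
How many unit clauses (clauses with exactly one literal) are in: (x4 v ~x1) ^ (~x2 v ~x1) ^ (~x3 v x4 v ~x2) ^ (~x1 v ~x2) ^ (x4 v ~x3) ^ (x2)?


A unit clause contains exactly one literal.
Unit clauses found: (x2).
Count = 1.

1


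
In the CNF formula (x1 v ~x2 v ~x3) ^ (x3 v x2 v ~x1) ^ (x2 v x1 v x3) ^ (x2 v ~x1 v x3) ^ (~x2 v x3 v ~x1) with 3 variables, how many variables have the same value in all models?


Find all satisfying assignments: 4 model(s).
Check which variables have the same value in every model.
No variable is fixed across all models.
Backbone size = 0.

0


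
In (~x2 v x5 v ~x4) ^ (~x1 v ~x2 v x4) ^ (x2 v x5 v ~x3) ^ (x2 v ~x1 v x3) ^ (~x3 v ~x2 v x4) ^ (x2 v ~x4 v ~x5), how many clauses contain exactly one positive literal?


A definite clause has exactly one positive literal.
Clause 1: 1 positive -> definite
Clause 2: 1 positive -> definite
Clause 3: 2 positive -> not definite
Clause 4: 2 positive -> not definite
Clause 5: 1 positive -> definite
Clause 6: 1 positive -> definite
Definite clause count = 4.

4


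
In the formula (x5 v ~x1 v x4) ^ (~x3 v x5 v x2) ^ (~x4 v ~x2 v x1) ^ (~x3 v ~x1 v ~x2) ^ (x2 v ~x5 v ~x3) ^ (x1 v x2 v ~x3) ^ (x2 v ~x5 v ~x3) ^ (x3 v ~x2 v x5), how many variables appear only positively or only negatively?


A pure literal appears in only one polarity across all clauses.
No pure literals found.
Count = 0.

0


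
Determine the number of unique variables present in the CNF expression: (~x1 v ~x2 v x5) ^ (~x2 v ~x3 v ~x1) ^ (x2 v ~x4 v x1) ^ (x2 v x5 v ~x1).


Identify each distinct variable in the formula.
Variables found: x1, x2, x3, x4, x5.
Total distinct variables = 5.

5


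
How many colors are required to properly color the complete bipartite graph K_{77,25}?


K_{77,25} is bipartite by definition: the two parts are independent sets, with every edge crossing between them.
Color all vertices in one part with color 1 and all vertices in the other part with color 2.
Since the graph has at least one edge, one color does not suffice.
Chromatic number = 2.

2


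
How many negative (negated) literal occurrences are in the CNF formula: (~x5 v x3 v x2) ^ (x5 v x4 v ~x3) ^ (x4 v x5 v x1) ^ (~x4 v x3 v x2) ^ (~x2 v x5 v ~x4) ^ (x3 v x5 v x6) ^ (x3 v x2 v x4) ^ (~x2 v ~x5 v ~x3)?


Scan each clause for negated literals.
Clause 1: 1 negative; Clause 2: 1 negative; Clause 3: 0 negative; Clause 4: 1 negative; Clause 5: 2 negative; Clause 6: 0 negative; Clause 7: 0 negative; Clause 8: 3 negative.
Total negative literal occurrences = 8.

8


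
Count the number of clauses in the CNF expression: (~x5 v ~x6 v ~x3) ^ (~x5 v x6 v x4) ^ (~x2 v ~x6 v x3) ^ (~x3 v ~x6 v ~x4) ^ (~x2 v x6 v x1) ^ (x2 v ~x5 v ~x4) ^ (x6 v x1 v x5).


Each group enclosed in parentheses joined by ^ is one clause.
Counting the conjuncts: 7 clauses.

7


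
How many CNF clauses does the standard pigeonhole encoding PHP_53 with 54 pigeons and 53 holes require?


The PHP encoding has two parts:
1) At-least-one-hole clauses: 54 (one per pigeon, each with 53 literals).
2) At-most-one-pigeon-per-hole clauses: 53 holes * C(54,2) = 53 * 1431 = 75843.
Total clauses = 54 + 75843 = 75897.

75897


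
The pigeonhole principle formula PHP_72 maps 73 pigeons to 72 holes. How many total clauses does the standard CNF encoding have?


The PHP encoding has two parts:
1) At-least-one-hole clauses: 73 (one per pigeon, each with 72 literals).
2) At-most-one-pigeon-per-hole clauses: 72 holes * C(73,2) = 72 * 2628 = 189216.
Total clauses = 73 + 189216 = 189289.

189289


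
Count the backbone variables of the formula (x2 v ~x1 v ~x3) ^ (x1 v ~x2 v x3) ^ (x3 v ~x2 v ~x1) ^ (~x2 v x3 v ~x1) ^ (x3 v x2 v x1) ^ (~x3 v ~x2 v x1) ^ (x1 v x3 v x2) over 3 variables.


Find all satisfying assignments: 3 model(s).
Check which variables have the same value in every model.
No variable is fixed across all models.
Backbone size = 0.

0


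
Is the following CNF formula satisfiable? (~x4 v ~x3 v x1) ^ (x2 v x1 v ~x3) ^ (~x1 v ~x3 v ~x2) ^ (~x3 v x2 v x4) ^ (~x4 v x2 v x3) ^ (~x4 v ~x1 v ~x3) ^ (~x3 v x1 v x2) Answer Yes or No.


Check all 16 possible truth assignments.
Number of satisfying assignments found: 7.
The formula is satisfiable.

Yes


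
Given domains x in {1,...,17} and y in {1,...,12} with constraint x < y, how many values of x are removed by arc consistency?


For the constraint x < y, x needs a supporting value in y's domain.
x can be at most 11 (one less than y's maximum).
Valid x values from domain: 11 out of 17.
Pruned = 17 - 11 = 6.

6


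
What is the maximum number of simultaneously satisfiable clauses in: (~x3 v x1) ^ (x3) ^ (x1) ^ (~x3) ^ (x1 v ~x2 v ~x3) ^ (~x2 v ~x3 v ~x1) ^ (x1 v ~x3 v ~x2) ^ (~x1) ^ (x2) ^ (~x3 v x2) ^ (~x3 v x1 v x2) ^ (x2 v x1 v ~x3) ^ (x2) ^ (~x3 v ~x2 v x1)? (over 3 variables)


Enumerate all 8 truth assignments.
For each, count how many of the 14 clauses are satisfied.
The formula is not fully satisfiable, so the maximum is below 14.
Maximum simultaneously satisfiable clauses = 12.

12


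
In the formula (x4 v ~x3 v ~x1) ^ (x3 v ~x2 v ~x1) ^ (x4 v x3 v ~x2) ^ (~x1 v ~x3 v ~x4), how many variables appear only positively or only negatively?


A pure literal appears in only one polarity across all clauses.
Pure literals: x1 (negative only), x2 (negative only).
Count = 2.

2


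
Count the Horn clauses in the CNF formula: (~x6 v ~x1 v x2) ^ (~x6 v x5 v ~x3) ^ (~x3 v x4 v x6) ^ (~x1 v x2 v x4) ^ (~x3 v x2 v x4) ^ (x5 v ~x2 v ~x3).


A Horn clause has at most one positive literal.
Clause 1: 1 positive lit(s) -> Horn
Clause 2: 1 positive lit(s) -> Horn
Clause 3: 2 positive lit(s) -> not Horn
Clause 4: 2 positive lit(s) -> not Horn
Clause 5: 2 positive lit(s) -> not Horn
Clause 6: 1 positive lit(s) -> Horn
Total Horn clauses = 3.

3


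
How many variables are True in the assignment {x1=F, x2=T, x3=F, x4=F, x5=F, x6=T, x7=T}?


The weight is the number of variables assigned True.
True variables: x2, x6, x7.
Weight = 3.

3


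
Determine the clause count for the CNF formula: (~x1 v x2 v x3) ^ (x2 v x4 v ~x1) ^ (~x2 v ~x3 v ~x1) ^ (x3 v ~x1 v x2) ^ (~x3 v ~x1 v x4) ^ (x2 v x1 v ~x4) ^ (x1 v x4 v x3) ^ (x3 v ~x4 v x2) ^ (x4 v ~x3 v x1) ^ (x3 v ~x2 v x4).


Each group enclosed in parentheses joined by ^ is one clause.
Counting the conjuncts: 10 clauses.

10


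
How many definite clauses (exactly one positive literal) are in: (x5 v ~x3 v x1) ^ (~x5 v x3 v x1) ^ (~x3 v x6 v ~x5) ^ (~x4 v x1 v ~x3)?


A definite clause has exactly one positive literal.
Clause 1: 2 positive -> not definite
Clause 2: 2 positive -> not definite
Clause 3: 1 positive -> definite
Clause 4: 1 positive -> definite
Definite clause count = 2.

2


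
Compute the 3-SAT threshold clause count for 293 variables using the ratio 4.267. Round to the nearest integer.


The 3-SAT phase transition occurs at approximately 4.267 clauses per variable.
m = 4.267 * 293 = 1250.231.
Rounded to nearest integer: 1250.

1250


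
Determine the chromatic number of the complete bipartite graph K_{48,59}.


K_{48,59} is bipartite by definition: the two parts are independent sets, with every edge crossing between them.
Color all vertices in one part with color 1 and all vertices in the other part with color 2.
Since the graph has at least one edge, one color does not suffice.
Chromatic number = 2.

2


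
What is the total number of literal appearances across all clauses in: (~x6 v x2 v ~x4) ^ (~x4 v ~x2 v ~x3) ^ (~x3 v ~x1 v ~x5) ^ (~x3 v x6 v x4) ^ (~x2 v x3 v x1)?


Clause lengths: 3, 3, 3, 3, 3.
Sum = 3 + 3 + 3 + 3 + 3 = 15.

15


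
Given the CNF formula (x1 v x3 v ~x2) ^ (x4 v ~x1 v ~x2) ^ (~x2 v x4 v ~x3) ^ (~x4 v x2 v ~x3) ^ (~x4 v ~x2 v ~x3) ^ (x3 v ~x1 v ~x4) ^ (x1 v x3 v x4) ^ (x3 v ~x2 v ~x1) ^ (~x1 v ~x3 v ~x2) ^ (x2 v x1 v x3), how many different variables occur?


Identify each distinct variable in the formula.
Variables found: x1, x2, x3, x4.
Total distinct variables = 4.

4


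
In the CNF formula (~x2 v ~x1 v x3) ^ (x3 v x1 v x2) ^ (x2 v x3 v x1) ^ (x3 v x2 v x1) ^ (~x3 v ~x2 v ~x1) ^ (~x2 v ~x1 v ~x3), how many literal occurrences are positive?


Scan each clause for unnegated literals.
Clause 1: 1 positive; Clause 2: 3 positive; Clause 3: 3 positive; Clause 4: 3 positive; Clause 5: 0 positive; Clause 6: 0 positive.
Total positive literal occurrences = 10.

10


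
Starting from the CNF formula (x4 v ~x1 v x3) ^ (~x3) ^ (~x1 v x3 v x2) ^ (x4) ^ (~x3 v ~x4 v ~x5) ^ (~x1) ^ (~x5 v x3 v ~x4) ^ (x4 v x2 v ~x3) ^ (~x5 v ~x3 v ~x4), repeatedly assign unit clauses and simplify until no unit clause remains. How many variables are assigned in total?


Unit propagation repeatedly assigns the literal in any unit clause, then simplifies.
Assignments in order: x3 = F, x4 = T, x1 = F, x5 = F.
No further unit clauses remain.
Total variables assigned = 4.

4


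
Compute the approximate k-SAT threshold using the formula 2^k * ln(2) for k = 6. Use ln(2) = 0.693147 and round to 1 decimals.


Using the asymptotic formula: threshold ~ 2^k * ln(2).
2^6 = 64.
64 * 0.693147 = 44.4.

44.4


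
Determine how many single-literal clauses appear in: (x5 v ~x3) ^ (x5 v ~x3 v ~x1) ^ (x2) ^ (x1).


A unit clause contains exactly one literal.
Unit clauses found: (x2), (x1).
Count = 2.

2


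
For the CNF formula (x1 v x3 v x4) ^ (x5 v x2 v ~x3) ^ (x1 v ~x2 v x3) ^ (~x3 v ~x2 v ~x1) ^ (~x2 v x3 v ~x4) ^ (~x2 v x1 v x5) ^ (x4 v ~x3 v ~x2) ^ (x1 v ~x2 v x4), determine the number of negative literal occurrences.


Scan each clause for negated literals.
Clause 1: 0 negative; Clause 2: 1 negative; Clause 3: 1 negative; Clause 4: 3 negative; Clause 5: 2 negative; Clause 6: 1 negative; Clause 7: 2 negative; Clause 8: 1 negative.
Total negative literal occurrences = 11.

11


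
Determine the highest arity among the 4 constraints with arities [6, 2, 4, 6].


The arities are: 6, 2, 4, 6.
Scan for the maximum value.
Maximum arity = 6.

6


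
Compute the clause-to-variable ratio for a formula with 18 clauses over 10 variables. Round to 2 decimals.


Clause-to-variable ratio = clauses / variables.
18 / 10 = 1.8.

1.8


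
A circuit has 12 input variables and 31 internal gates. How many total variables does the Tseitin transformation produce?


The Tseitin transformation introduces one auxiliary variable per gate.
Total variables = inputs + gates = 12 + 31 = 43.

43


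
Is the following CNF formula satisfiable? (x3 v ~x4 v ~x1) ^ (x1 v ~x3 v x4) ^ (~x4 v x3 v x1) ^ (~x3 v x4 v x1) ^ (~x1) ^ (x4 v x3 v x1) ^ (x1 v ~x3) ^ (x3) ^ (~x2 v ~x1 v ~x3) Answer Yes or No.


Check all 16 possible truth assignments.
Number of satisfying assignments found: 0.
The formula is unsatisfiable.

No


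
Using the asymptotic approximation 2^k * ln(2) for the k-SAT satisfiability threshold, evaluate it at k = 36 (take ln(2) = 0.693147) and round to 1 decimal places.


Using the asymptotic formula: threshold ~ 2^k * ln(2).
2^36 = 68719476736.
68719476736 * 0.693147 = 47632699141.1.

47632699141.1


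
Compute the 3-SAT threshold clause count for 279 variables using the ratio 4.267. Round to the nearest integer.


The 3-SAT phase transition occurs at approximately 4.267 clauses per variable.
m = 4.267 * 279 = 1190.493.
Rounded to nearest integer: 1190.

1190


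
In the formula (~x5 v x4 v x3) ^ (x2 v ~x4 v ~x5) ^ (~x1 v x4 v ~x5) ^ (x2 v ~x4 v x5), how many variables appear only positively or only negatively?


A pure literal appears in only one polarity across all clauses.
Pure literals: x1 (negative only), x2 (positive only), x3 (positive only).
Count = 3.

3


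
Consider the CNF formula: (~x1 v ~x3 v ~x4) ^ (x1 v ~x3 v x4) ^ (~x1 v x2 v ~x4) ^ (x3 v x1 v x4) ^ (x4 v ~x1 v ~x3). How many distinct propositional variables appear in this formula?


Identify each distinct variable in the formula.
Variables found: x1, x2, x3, x4.
Total distinct variables = 4.

4


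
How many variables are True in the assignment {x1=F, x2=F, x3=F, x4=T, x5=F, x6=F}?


The weight is the number of variables assigned True.
True variables: x4.
Weight = 1.

1


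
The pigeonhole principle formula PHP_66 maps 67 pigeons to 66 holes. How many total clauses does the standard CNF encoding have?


The PHP encoding has two parts:
1) At-least-one-hole clauses: 67 (one per pigeon, each with 66 literals).
2) At-most-one-pigeon-per-hole clauses: 66 holes * C(67,2) = 66 * 2211 = 145926.
Total clauses = 67 + 145926 = 145993.

145993


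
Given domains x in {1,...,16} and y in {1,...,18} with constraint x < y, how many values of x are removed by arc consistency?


For the constraint x < y, x needs a supporting value in y's domain.
x can be at most 17 (one less than y's maximum).
Valid x values from domain: 16 out of 16.
Pruned = 16 - 16 = 0.

0


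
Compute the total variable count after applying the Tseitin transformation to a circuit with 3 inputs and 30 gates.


The Tseitin transformation introduces one auxiliary variable per gate.
Total variables = inputs + gates = 3 + 30 = 33.

33


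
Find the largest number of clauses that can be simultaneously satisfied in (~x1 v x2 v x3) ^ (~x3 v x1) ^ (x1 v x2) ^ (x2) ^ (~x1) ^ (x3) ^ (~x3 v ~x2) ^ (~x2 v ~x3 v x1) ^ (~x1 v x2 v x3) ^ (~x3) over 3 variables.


Enumerate all 8 truth assignments.
For each, count how many of the 10 clauses are satisfied.
The formula is not fully satisfiable, so the maximum is below 10.
Maximum simultaneously satisfiable clauses = 9.

9


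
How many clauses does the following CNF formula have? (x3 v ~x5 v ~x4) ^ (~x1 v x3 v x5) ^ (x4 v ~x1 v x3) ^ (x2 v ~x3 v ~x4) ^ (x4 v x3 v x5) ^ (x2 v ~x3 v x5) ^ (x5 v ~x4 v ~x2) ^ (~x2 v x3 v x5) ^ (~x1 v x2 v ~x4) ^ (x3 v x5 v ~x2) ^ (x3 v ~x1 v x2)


Each group enclosed in parentheses joined by ^ is one clause.
Counting the conjuncts: 11 clauses.

11


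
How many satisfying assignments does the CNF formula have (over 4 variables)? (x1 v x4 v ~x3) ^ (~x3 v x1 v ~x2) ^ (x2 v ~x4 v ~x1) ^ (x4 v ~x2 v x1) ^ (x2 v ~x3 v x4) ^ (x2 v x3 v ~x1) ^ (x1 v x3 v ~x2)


Enumerate all 16 truth assignments over 4 variables.
Test each against every clause.
Satisfying assignments found: 7.

7


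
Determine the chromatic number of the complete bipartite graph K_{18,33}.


K_{18,33} is bipartite by definition: the two parts are independent sets, with every edge crossing between them.
Color all vertices in one part with color 1 and all vertices in the other part with color 2.
Since the graph has at least one edge, one color does not suffice.
Chromatic number = 2.

2


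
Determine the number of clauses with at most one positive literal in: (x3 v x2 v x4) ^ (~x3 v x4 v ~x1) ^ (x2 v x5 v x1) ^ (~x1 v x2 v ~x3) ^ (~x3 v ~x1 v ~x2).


A Horn clause has at most one positive literal.
Clause 1: 3 positive lit(s) -> not Horn
Clause 2: 1 positive lit(s) -> Horn
Clause 3: 3 positive lit(s) -> not Horn
Clause 4: 1 positive lit(s) -> Horn
Clause 5: 0 positive lit(s) -> Horn
Total Horn clauses = 3.

3


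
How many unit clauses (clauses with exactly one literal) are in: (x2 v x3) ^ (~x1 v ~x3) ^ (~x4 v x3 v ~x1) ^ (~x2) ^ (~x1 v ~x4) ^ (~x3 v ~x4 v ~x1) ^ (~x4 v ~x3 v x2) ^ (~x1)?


A unit clause contains exactly one literal.
Unit clauses found: (~x2), (~x1).
Count = 2.

2


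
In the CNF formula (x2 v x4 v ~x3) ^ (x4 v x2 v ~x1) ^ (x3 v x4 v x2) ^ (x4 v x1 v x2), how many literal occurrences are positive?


Scan each clause for unnegated literals.
Clause 1: 2 positive; Clause 2: 2 positive; Clause 3: 3 positive; Clause 4: 3 positive.
Total positive literal occurrences = 10.

10


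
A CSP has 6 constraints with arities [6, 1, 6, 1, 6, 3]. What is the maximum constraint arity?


The arities are: 6, 1, 6, 1, 6, 3.
Scan for the maximum value.
Maximum arity = 6.

6


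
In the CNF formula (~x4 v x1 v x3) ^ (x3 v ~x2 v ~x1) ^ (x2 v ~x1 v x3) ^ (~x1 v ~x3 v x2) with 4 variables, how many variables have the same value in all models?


Find all satisfying assignments: 8 model(s).
Check which variables have the same value in every model.
No variable is fixed across all models.
Backbone size = 0.

0


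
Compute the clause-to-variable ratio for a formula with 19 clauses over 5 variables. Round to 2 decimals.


Clause-to-variable ratio = clauses / variables.
19 / 5 = 3.8.

3.8


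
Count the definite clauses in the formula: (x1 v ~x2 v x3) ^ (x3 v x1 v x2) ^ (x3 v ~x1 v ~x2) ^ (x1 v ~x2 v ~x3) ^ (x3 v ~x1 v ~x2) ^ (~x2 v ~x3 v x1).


A definite clause has exactly one positive literal.
Clause 1: 2 positive -> not definite
Clause 2: 3 positive -> not definite
Clause 3: 1 positive -> definite
Clause 4: 1 positive -> definite
Clause 5: 1 positive -> definite
Clause 6: 1 positive -> definite
Definite clause count = 4.

4


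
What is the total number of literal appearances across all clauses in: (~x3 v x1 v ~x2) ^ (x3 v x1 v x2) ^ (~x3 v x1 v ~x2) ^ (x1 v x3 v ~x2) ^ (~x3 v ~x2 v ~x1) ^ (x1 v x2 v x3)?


Clause lengths: 3, 3, 3, 3, 3, 3.
Sum = 3 + 3 + 3 + 3 + 3 + 3 = 18.

18


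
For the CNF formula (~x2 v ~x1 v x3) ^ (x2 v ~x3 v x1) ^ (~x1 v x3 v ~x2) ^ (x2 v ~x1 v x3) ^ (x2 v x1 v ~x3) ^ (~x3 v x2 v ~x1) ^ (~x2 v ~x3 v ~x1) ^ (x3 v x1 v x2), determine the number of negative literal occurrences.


Scan each clause for negated literals.
Clause 1: 2 negative; Clause 2: 1 negative; Clause 3: 2 negative; Clause 4: 1 negative; Clause 5: 1 negative; Clause 6: 2 negative; Clause 7: 3 negative; Clause 8: 0 negative.
Total negative literal occurrences = 12.

12


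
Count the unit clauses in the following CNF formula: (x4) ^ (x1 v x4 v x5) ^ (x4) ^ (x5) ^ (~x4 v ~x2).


A unit clause contains exactly one literal.
Unit clauses found: (x4), (x4), (x5).
Count = 3.

3


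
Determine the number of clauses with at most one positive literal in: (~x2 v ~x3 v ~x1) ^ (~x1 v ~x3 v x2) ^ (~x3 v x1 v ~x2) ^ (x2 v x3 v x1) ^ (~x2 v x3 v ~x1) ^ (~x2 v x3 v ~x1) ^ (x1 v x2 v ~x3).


A Horn clause has at most one positive literal.
Clause 1: 0 positive lit(s) -> Horn
Clause 2: 1 positive lit(s) -> Horn
Clause 3: 1 positive lit(s) -> Horn
Clause 4: 3 positive lit(s) -> not Horn
Clause 5: 1 positive lit(s) -> Horn
Clause 6: 1 positive lit(s) -> Horn
Clause 7: 2 positive lit(s) -> not Horn
Total Horn clauses = 5.

5


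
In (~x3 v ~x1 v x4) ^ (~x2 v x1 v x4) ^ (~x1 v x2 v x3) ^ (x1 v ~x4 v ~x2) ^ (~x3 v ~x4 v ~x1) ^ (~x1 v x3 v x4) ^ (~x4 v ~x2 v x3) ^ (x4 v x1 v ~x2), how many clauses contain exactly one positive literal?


A definite clause has exactly one positive literal.
Clause 1: 1 positive -> definite
Clause 2: 2 positive -> not definite
Clause 3: 2 positive -> not definite
Clause 4: 1 positive -> definite
Clause 5: 0 positive -> not definite
Clause 6: 2 positive -> not definite
Clause 7: 1 positive -> definite
Clause 8: 2 positive -> not definite
Definite clause count = 3.

3


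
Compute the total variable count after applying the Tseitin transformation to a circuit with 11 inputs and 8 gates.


The Tseitin transformation introduces one auxiliary variable per gate.
Total variables = inputs + gates = 11 + 8 = 19.

19


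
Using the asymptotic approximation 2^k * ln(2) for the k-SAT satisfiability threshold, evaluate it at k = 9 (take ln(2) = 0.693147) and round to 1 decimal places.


Using the asymptotic formula: threshold ~ 2^k * ln(2).
2^9 = 512.
512 * 0.693147 = 354.9.

354.9


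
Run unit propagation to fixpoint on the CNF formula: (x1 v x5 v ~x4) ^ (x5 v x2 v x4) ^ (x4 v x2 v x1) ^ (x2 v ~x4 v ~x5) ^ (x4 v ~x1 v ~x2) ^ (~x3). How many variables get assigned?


Unit propagation repeatedly assigns the literal in any unit clause, then simplifies.
Assignments in order: x3 = F.
No further unit clauses remain.
Total variables assigned = 1.

1


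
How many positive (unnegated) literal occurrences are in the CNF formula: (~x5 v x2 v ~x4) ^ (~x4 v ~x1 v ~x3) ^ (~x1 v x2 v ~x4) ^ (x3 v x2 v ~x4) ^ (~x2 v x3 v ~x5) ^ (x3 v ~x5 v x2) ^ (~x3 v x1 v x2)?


Scan each clause for unnegated literals.
Clause 1: 1 positive; Clause 2: 0 positive; Clause 3: 1 positive; Clause 4: 2 positive; Clause 5: 1 positive; Clause 6: 2 positive; Clause 7: 2 positive.
Total positive literal occurrences = 9.

9


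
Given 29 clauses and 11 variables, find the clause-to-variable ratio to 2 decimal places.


Clause-to-variable ratio = clauses / variables.
29 / 11 = 2.64.

2.64


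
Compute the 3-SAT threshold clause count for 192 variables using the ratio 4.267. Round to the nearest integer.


The 3-SAT phase transition occurs at approximately 4.267 clauses per variable.
m = 4.267 * 192 = 819.264.
Rounded to nearest integer: 819.

819


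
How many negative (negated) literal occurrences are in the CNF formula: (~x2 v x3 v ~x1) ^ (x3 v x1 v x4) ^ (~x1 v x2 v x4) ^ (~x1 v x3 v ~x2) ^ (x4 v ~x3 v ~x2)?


Scan each clause for negated literals.
Clause 1: 2 negative; Clause 2: 0 negative; Clause 3: 1 negative; Clause 4: 2 negative; Clause 5: 2 negative.
Total negative literal occurrences = 7.

7


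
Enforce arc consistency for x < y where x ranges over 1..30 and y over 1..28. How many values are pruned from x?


For the constraint x < y, x needs a supporting value in y's domain.
x can be at most 27 (one less than y's maximum).
Valid x values from domain: 27 out of 30.
Pruned = 30 - 27 = 3.

3


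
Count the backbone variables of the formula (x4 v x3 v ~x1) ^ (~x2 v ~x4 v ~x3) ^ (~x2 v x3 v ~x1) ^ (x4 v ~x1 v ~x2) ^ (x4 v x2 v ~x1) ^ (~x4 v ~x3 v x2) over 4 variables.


Find all satisfying assignments: 7 model(s).
Check which variables have the same value in every model.
No variable is fixed across all models.
Backbone size = 0.

0


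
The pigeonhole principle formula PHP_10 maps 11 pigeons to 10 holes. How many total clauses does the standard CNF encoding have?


The PHP encoding has two parts:
1) At-least-one-hole clauses: 11 (one per pigeon, each with 10 literals).
2) At-most-one-pigeon-per-hole clauses: 10 holes * C(11,2) = 10 * 55 = 550.
Total clauses = 11 + 550 = 561.

561


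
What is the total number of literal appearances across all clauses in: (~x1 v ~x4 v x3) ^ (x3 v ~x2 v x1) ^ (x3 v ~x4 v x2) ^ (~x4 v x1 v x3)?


Clause lengths: 3, 3, 3, 3.
Sum = 3 + 3 + 3 + 3 = 12.

12


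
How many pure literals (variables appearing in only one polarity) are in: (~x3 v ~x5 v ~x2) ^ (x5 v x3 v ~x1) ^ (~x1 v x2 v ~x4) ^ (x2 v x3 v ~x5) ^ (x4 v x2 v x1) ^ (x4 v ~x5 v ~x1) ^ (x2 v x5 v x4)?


A pure literal appears in only one polarity across all clauses.
No pure literals found.
Count = 0.

0


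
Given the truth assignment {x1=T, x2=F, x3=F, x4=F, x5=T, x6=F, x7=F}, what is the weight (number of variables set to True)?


The weight is the number of variables assigned True.
True variables: x1, x5.
Weight = 2.

2
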